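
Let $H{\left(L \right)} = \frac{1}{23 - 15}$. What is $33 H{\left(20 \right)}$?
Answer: $\frac{33}{8} \approx 4.125$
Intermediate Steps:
$H{\left(L \right)} = \frac{1}{8}$
$33 H{\left(20 \right)} = 33 \cdot \frac{1}{8} = \frac{33}{8}$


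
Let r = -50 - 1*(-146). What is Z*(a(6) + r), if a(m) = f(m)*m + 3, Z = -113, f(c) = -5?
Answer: -7797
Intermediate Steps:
r = 96 (r = -50 + 146 = 96)
a(m) = 3 - 5*m (a(m) = -5*m + 3 = 3 - 5*m)
Z*(a(6) + r) = -113*((3 - 5*6) + 96) = -113*((3 - 30) + 96) = -113*(-27 + 96) = -113*69 = -7797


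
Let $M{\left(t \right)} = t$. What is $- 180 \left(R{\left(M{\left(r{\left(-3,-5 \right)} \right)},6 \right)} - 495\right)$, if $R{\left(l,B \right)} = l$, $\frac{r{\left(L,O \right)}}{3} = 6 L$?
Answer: $98820$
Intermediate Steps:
$r{\left(L,O \right)} = 18 L$ ($r{\left(L,O \right)} = 3 \cdot 6 L = 18 L$)
$- 180 \left(R{\left(M{\left(r{\left(-3,-5 \right)} \right)},6 \right)} - 495\right) = - 180 \left(18 \left(-3\right) - 495\right) = - 180 \left(-54 - 495\right) = \left(-180\right) \left(-549\right) = 98820$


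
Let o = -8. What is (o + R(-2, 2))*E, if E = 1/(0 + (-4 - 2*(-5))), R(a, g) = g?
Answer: -1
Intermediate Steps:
E = 1/6 (E = 1/(0 + (-4 + 10)) = 1/(0 + 6) = 1/6 ≈ 0.16667)
(o + R(-2, 2))*E = (-8 + 2)*(1/6) = -6*1/6 = -1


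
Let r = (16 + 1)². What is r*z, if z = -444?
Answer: -128316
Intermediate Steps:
r = 289 (r = 17² = 289)
r*z = 289*(-444) = -128316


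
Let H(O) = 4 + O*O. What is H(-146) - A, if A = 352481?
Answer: -331161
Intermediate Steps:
H(O) = 4 + O**2
H(-146) - A = (4 + (-146)**2) - 1*352481 = (4 + 21316) - 352481 = 21320 - 352481 = -331161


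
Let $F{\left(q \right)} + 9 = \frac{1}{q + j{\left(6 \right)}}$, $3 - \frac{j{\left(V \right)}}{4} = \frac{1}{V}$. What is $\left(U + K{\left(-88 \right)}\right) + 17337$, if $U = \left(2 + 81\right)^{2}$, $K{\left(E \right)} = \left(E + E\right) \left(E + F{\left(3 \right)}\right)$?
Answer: $\frac{1775286}{43} \approx 41286.0$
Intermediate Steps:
$j{\left(V \right)} = 12 - \frac{4}{V}$
$F{\left(q \right)} = -9 + \frac{1}{\frac{34}{3} + q}$ ($F{\left(q \right)} = -9 + \frac{1}{q + \left(12 - \frac{4}{6}\right)} = -9 + \frac{1}{q + \left(12 - \frac{2}{3}\right)} = -9 + \frac{1}{q + \frac{34}{3}} = -9 + \frac{1}{\frac{34}{3} + q}$)
$K{\left(E \right)} = 2 E \left(- \frac{384}{43} + E\right)$ ($K{\left(E \right)} = \left(E + E\right) \left(E + \frac{3 \left(-101 - 27\right)}{34 + 3 \cdot 3}\right) = 2 E \left(E + \frac{3 \left(-101 - 27\right)}{34 + 9}\right) = 2 E \left(E + 3 \cdot \frac{1}{43} \left(-128\right)\right) = 2 E \left(E - \frac{384}{43}\right) = 2 E \left(- \frac{384}{43} + E\right)$)
$U = 6889$ ($U = 83^{2} = 6889$)
$\left(U + K{\left(-88 \right)}\right) + 17337 = \left(6889 + \frac{2}{43} \left(-88\right) \left(-384 + 43 \left(-88\right)\right)\right) + 17337 = \left(6889 + \frac{2}{43} \left(-88\right) \left(-384 - 3784\right)\right) + 17337 = \left(6889 + \frac{2}{43} \left(-88\right) \left(-4168\right)\right) + 17337 = \left(6889 + \frac{733568}{43}\right) + 17337 = \frac{1029795}{43} + 17337 = \frac{1775286}{43}$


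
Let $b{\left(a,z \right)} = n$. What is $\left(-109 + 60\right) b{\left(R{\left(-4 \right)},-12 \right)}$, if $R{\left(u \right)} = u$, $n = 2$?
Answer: $-98$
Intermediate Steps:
$b{\left(a,z \right)} = 2$
$\left(-109 + 60\right) b{\left(R{\left(-4 \right)},-12 \right)} = \left(-109 + 60\right) 2 = \left(-49\right) 2 = -98$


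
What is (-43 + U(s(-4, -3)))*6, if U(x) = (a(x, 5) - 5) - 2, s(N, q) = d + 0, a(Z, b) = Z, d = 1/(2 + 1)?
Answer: -298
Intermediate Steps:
d = ⅓ (d = 1/3 = ⅓ ≈ 0.33333)
s(N, q) = ⅓ (s(N, q) = ⅓ + 0 = ⅓)
U(x) = -7 + x (U(x) = (x - 5) - 2 = (-5 + x) - 2 = -7 + x)
(-43 + U(s(-4, -3)))*6 = (-43 + (-7 + ⅓))*6 = (-43 - 20/3)*6 = -149/3*6 = -298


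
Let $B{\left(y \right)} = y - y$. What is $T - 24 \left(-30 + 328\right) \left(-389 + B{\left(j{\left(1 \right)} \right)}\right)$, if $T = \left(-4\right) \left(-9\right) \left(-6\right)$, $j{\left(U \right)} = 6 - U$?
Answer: $2781912$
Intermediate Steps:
$B{\left(y \right)} = 0$
$T = -216$ ($T = 36 \left(-6\right) = -216$)
$T - 24 \left(-30 + 328\right) \left(-389 + B{\left(j{\left(1 \right)} \right)}\right) = -216 - 24 \left(-30 + 328\right) \left(-389 + 0\right) = -216 - 24 \cdot 298 \left(-389\right) = -216 - -2782128 = -216 + 2782128 = 2781912$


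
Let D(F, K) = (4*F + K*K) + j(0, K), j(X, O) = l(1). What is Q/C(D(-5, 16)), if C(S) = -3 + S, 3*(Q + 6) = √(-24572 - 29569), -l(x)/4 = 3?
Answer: -6/221 + I*√54141/663 ≈ -0.027149 + 0.35095*I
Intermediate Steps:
l(x) = -12 (l(x) = -4*3 = -12)
j(X, O) = -12
D(F, K) = -12 + K² + 4*F (D(F, K) = (4*F + K*K) - 12 = (4*F + K²) - 12 = (K² + 4*F) - 12 = -12 + K² + 4*F)
Q = -6 + I*√54141/3 (Q = -6 + √(-24572 - 29569)/3 = -6 + √(-54141)/3 = -6 + (I*√54141)/3 = -6 + I*√54141/3 ≈ -6.0 + 77.561*I)
Q/C(D(-5, 16)) = (-6 + I*√54141/3)/(-3 + (-12 + 16² + 4*(-5))) = (-6 + I*√54141/3)/(-3 + (-12 + 256 - 20)) = (-6 + I*√54141/3)/(-3 + 224) = (-6 + I*√54141/3)/221 = (-6 + I*√54141/3)*(1/221) = -6/221 + I*√54141/663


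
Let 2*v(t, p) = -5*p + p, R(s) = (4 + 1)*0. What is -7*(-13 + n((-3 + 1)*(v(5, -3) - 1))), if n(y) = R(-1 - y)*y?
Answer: 91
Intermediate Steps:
R(s) = 0 (R(s) = 5*0 = 0)
v(t, p) = -2*p (v(t, p) = (-5*p + p)/2 = (-4*p)/2 = -2*p)
n(y) = 0 (n(y) = 0*y = 0)
-7*(-13 + n((-3 + 1)*(v(5, -3) - 1))) = -7*(-13 + 0) = -7*(-13) = 91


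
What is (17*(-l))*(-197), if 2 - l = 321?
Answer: -1068331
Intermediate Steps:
l = -319 (l = 2 - 1*321 = 2 - 321 = -319)
(17*(-l))*(-197) = (17*(-1*(-319)))*(-197) = (17*319)*(-197) = 5423*(-197) = -1068331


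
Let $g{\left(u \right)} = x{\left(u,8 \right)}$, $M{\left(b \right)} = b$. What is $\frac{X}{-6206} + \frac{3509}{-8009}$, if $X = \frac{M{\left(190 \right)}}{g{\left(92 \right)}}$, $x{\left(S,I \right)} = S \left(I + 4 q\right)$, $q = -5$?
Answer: $- \frac{12020062553}{27436527408} \approx -0.4381$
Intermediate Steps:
$x{\left(S,I \right)} = S \left(-20 + I\right)$ ($x{\left(S,I \right)} = S \left(I + 4 \left(-5\right)\right) = S \left(I - 20\right) = S \left(-20 + I\right)$)
$g{\left(u \right)} = - 12 u$ ($g{\left(u \right)} = u \left(-20 + 8\right) = u \left(-12\right) = - 12 u$)
$X = - \frac{95}{552}$ ($X = \frac{190}{\left(-12\right) 92} = \frac{190}{-1104} = 190 \left(- \frac{1}{1104}\right) = - \frac{95}{552} \approx -0.1721$)
$\frac{X}{-6206} + \frac{3509}{-8009} = - \frac{95}{552 \left(-6206\right)} + \frac{3509}{-8009} = \left(- \frac{95}{552}\right) \left(- \frac{1}{6206}\right) + 3509 \left(- \frac{1}{8009}\right) = \frac{95}{3425712} - \frac{3509}{8009} = - \frac{12020062553}{27436527408}$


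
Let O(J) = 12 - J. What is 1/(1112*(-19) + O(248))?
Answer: -1/21364 ≈ -4.6808e-5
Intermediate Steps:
1/(1112*(-19) + O(248)) = 1/(1112*(-19) + (12 - 1*248)) = 1/(-21128 + (12 - 248)) = 1/(-21128 - 236) = 1/(-21364) = -1/21364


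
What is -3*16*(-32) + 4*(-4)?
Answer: 1520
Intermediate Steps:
-3*16*(-32) + 4*(-4) = -48*(-32) - 16 = 1536 - 16 = 1520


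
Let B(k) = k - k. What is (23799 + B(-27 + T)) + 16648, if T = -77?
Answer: 40447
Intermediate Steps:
B(k) = 0
(23799 + B(-27 + T)) + 16648 = (23799 + 0) + 16648 = 23799 + 16648 = 40447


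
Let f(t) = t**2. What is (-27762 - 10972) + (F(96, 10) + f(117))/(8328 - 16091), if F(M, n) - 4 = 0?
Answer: -300705735/7763 ≈ -38736.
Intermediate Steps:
F(M, n) = 4 (F(M, n) = 4 + 0 = 4)
(-27762 - 10972) + (F(96, 10) + f(117))/(8328 - 16091) = (-27762 - 10972) + (4 + 117**2)/(8328 - 16091) = -38734 + (4 + 13689)/(-7763) = -38734 + 13693*(-1/7763) = -38734 - 13693/7763 = -300705735/7763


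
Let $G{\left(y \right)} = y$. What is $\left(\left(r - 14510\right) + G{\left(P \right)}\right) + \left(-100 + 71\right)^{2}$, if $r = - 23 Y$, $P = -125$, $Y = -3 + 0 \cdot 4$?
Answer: $-13725$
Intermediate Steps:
$Y = -3$ ($Y = -3 + 0 = -3$)
$r = 69$ ($r = \left(-23\right) \left(-3\right) = 69$)
$\left(\left(r - 14510\right) + G{\left(P \right)}\right) + \left(-100 + 71\right)^{2} = \left(\left(69 - 14510\right) - 125\right) + \left(-100 + 71\right)^{2} = \left(-14441 - 125\right) + \left(-29\right)^{2} = -14566 + 841 = -13725$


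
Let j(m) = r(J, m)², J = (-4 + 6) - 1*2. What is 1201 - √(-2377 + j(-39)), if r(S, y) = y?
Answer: 1201 - 2*I*√214 ≈ 1201.0 - 29.257*I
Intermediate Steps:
J = 0 (J = 2 - 2 = 0)
j(m) = m²
1201 - √(-2377 + j(-39)) = 1201 - √(-2377 + (-39)²) = 1201 - √(-2377 + 1521) = 1201 - √(-856) = 1201 - 2*I*√214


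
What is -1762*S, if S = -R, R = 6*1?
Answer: 10572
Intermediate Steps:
R = 6
S = -6 (S = -1*6 = -6)
-1762*S = -1762*(-6) = 10572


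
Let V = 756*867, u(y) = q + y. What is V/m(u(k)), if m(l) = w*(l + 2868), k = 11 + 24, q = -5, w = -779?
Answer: -5202/17917 ≈ -0.29034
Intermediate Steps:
k = 35
u(y) = -5 + y
V = 655452
m(l) = -2234172 - 779*l (m(l) = -779*(l + 2868) = -779*(2868 + l) = -2234172 - 779*l)
V/m(u(k)) = 655452/(-2234172 - 779*(-5 + 35)) = 655452/(-2234172 - 779*30) = 655452/(-2234172 - 23370) = 655452/(-2257542) = 655452*(-1/2257542) = -5202/17917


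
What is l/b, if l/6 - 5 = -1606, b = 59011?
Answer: -9606/59011 ≈ -0.16278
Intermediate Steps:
l = -9606 (l = 30 + 6*(-1606) = 30 - 9636 = -9606)
l/b = -9606/59011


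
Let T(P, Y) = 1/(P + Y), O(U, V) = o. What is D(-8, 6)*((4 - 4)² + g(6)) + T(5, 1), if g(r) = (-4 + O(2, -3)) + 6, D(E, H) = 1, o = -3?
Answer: -⅚ ≈ -0.83333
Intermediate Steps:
O(U, V) = -3
g(r) = -1 (g(r) = (-4 - 3) + 6 = -7 + 6 = -1)
D(-8, 6)*((4 - 4)² + g(6)) + T(5, 1) = 1*((4 - 4)² - 1) + 1/(5 + 1) = 1*(0² - 1) + 1/6 = 1*(0 - 1) + ⅙ = 1*(-1) + ⅙ = -1 + ⅙ = -⅚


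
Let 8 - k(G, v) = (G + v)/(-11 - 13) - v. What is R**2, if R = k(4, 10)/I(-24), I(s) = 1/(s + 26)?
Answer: 49729/36 ≈ 1381.4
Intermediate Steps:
k(G, v) = 8 + G/24 + 25*v/24 (k(G, v) = 8 - ((G + v)/(-11 - 13) - v) = 8 - ((G + v)/(-24) - v) = 8 - ((G + v)*(-1/24) - v) = 8 - ((-G/24 - v/24) - v) = 8 - (-25*v/24 - G/24) = 8 + (G/24 + 25*v/24) = 8 + G/24 + 25*v/24)
I(s) = 1/(26 + s)
R = 223/6 (R = (8 + (1/24)*4 + (25/24)*10)/(1/(26 - 24)) = (8 + 1/6 + 125/12)/(1/2) = 223/(12*(1/2)) = (223/12)*2 = 223/6 ≈ 37.167)
R**2 = (223/6)**2 = 49729/36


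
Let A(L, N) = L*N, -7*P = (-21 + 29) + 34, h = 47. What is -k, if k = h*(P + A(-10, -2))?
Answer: -658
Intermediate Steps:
P = -6 (P = -((-21 + 29) + 34)/7 = -(8 + 34)/7 = -⅐*42 = -6)
k = 658 (k = 47*(-6 - 10*(-2)) = 47*(-6 + 20) = 47*14 = 658)
-k = -1*658 = -658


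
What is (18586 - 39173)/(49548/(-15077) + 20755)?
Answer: -310390199/312873587 ≈ -0.99206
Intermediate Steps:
(18586 - 39173)/(49548/(-15077) + 20755) = -20587/(49548*(-1/15077) + 20755) = -20587/(-49548/15077 + 20755) = -20587/312873587/15077 = -20587*15077/312873587 = -310390199/312873587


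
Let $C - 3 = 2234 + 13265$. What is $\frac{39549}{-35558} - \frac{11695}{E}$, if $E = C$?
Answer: $- \frac{11184124}{5991523} \approx -1.8667$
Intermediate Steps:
$C = 15502$ ($C = 3 + \left(2234 + 13265\right) = 3 + 15499 = 15502$)
$E = 15502$
$\frac{39549}{-35558} - \frac{11695}{E} = \frac{39549}{-35558} - \frac{11695}{15502} = 39549 \left(- \frac{1}{35558}\right) - \frac{11695}{15502} = - \frac{39549}{35558} - \frac{11695}{15502} = - \frac{11184124}{5991523}$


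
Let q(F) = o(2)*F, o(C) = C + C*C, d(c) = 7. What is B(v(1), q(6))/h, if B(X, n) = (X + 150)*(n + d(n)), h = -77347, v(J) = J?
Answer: -6493/77347 ≈ -0.083946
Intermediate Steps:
o(C) = C + C²
q(F) = 6*F (q(F) = (2*(1 + 2))*F = (2*3)*F = 6*F)
B(X, n) = (7 + n)*(150 + X) (B(X, n) = (X + 150)*(n + 7) = (150 + X)*(7 + n) = (7 + n)*(150 + X))
B(v(1), q(6))/h = (1050 + 7*1 + 150*(6*6) + 1*(6*6))/(-77347) = (1050 + 7 + 150*36 + 1*36)*(-1/77347) = (1050 + 7 + 5400 + 36)*(-1/77347) = 6493*(-1/77347) = -6493/77347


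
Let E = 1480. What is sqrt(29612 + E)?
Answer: 2*sqrt(7773) ≈ 176.33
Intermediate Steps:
sqrt(29612 + E) = sqrt(29612 + 1480) = sqrt(31092) = 2*sqrt(7773)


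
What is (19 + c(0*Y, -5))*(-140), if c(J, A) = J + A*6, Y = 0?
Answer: 1540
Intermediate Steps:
c(J, A) = J + 6*A
(19 + c(0*Y, -5))*(-140) = (19 + (0*0 + 6*(-5)))*(-140) = (19 + (0 - 30))*(-140) = (19 - 30)*(-140) = -11*(-140) = 1540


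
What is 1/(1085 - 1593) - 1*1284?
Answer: -652273/508 ≈ -1284.0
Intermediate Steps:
1/(1085 - 1593) - 1*1284 = 1/(-508) - 1284 = -1/508 - 1284 = -652273/508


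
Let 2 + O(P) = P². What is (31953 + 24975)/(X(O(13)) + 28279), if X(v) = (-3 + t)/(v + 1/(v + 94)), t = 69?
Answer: 1240688832/616321139 ≈ 2.0131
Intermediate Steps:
O(P) = -2 + P²
X(v) = 66/(v + 1/(94 + v)) (X(v) = (-3 + 69)/(v + 1/(v + 94)) = 66/(v + 1/(94 + v)))
(31953 + 24975)/(X(O(13)) + 28279) = (31953 + 24975)/(66*(94 + (-2 + 13²))/(1 + (-2 + 13²)² + 94*(-2 + 13²)) + 28279) = 56928/(66*(94 + (-2 + 169))/(1 + (-2 + 169)² + 94*(-2 + 169)) + 28279) = 56928/(66*(94 + 167)/(1 + 167² + 94*167) + 28279) = 56928/(66*261/(1 + 27889 + 15698) + 28279) = 56928/(66*261/43588 + 28279) = 56928/(66*(1/43588)*261 + 28279) = 56928/(8613/21794 + 28279) = 56928/(616321139/21794) = 56928*(21794/616321139) = 1240688832/616321139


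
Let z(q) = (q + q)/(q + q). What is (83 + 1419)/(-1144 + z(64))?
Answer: -1502/1143 ≈ -1.3141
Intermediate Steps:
z(q) = 1 (z(q) = (2*q)/((2*q)) = (2*q)*(1/(2*q)) = 1)
(83 + 1419)/(-1144 + z(64)) = (83 + 1419)/(-1144 + 1) = 1502/(-1143) = 1502*(-1/1143) = -1502/1143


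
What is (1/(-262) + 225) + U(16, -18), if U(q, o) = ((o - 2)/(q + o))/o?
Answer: 529231/2358 ≈ 224.44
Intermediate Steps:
U(q, o) = (-2 + o)/(o*(o + q)) (U(q, o) = ((-2 + o)/(o + q))/o = (-2 + o)/(o*(o + q)))
(1/(-262) + 225) + U(16, -18) = (1/(-262) + 225) + (-2 - 18)/((-18)*(-18 + 16)) = (-1/262 + 225) - 1/18*(-20)/(-2) = 58949/262 - 1/18*(-1/2)*(-20) = 58949/262 - 5/9 = 529231/2358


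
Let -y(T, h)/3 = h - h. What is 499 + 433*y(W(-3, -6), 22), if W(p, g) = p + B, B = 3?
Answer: 499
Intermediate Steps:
W(p, g) = 3 + p (W(p, g) = p + 3 = 3 + p)
y(T, h) = 0 (y(T, h) = -3*(h - h) = -3*0 = 0)
499 + 433*y(W(-3, -6), 22) = 499 + 433*0 = 499 + 0 = 499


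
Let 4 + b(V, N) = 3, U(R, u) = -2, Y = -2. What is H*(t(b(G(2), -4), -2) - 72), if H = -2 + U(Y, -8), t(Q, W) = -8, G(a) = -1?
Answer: 320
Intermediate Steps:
b(V, N) = -1 (b(V, N) = -4 + 3 = -1)
H = -4 (H = -2 - 2 = -4)
H*(t(b(G(2), -4), -2) - 72) = -4*(-8 - 72) = -4*(-80) = 320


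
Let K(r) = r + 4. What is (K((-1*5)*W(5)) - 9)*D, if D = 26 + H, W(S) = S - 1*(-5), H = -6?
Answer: -1100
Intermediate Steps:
W(S) = 5 + S (W(S) = S + 5 = 5 + S)
K(r) = 4 + r
D = 20 (D = 26 - 6 = 20)
(K((-1*5)*W(5)) - 9)*D = ((4 + (-1*5)*(5 + 5)) - 9)*20 = ((4 - 5*10) - 9)*20 = ((4 - 50) - 9)*20 = (-46 - 9)*20 = -55*20 = -1100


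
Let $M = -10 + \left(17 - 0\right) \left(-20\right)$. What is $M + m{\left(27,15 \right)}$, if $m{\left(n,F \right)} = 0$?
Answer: $-350$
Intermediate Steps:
$M = -350$ ($M = -10 + \left(17 + 0\right) \left(-20\right) = -10 + 17 \left(-20\right) = -10 - 340 = -350$)
$M + m{\left(27,15 \right)} = -350 + 0 = -350$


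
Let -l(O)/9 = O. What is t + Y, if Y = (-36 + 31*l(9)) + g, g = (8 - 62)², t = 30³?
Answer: 27369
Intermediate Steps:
l(O) = -9*O
t = 27000
g = 2916 (g = (-54)² = 2916)
Y = 369 (Y = (-36 + 31*(-9*9)) + 2916 = (-36 + 31*(-81)) + 2916 = (-36 - 2511) + 2916 = -2547 + 2916 = 369)
t + Y = 27000 + 369 = 27369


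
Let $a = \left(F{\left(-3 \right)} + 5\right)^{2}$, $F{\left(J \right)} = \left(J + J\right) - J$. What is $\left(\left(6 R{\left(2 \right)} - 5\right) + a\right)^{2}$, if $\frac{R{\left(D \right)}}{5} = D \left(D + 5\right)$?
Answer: $175561$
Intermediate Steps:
$F{\left(J \right)} = J$ ($F{\left(J \right)} = 2 J - J = J$)
$R{\left(D \right)} = 5 D \left(5 + D\right)$ ($R{\left(D \right)} = 5 D \left(D + 5\right) = 5 D \left(5 + D\right)$)
$a = 4$ ($a = \left(-3 + 5\right)^{2} = 2^{2} = 4$)
$\left(\left(6 R{\left(2 \right)} - 5\right) + a\right)^{2} = \left(\left(6 \cdot 5 \cdot 2 \left(5 + 2\right) - 5\right) + 4\right)^{2} = \left(\left(6 \cdot 5 \cdot 2 \cdot 7 - 5\right) + 4\right)^{2} = \left(\left(6 \cdot 70 - 5\right) + 4\right)^{2} = \left(\left(420 - 5\right) + 4\right)^{2} = \left(415 + 4\right)^{2} = 419^{2} = 175561$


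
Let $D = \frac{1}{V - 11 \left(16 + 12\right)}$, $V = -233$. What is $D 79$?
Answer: $- \frac{79}{541} \approx -0.14603$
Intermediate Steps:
$D = - \frac{1}{541}$ ($D = \frac{1}{-233 - 11 \left(16 + 12\right)} = \frac{1}{-233 - 308} = \frac{1}{-541} = - \frac{1}{541} \approx -0.0018484$)
$D 79 = \left(- \frac{1}{541}\right) 79 = - \frac{79}{541}$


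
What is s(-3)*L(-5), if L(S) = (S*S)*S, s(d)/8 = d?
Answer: 3000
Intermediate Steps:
s(d) = 8*d
L(S) = S³ (L(S) = S²*S = S³)
s(-3)*L(-5) = (8*(-3))*(-5)³ = -24*(-125) = 3000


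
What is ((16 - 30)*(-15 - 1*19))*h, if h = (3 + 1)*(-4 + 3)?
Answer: -1904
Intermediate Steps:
h = -4 (h = 4*(-1) = -4)
((16 - 30)*(-15 - 1*19))*h = ((16 - 30)*(-15 - 1*19))*(-4) = -14*(-15 - 19)*(-4) = -14*(-34)*(-4) = 476*(-4) = -1904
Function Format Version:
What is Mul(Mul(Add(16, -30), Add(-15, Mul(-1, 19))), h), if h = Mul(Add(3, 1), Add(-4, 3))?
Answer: -1904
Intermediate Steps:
h = -4 (h = Mul(4, -1) = -4)
Mul(Mul(Add(16, -30), Add(-15, Mul(-1, 19))), h) = Mul(Mul(Add(16, -30), Add(-15, Mul(-1, 19))), -4) = Mul(Mul(-14, Add(-15, -19)), -4) = Mul(Mul(-14, -34), -4) = Mul(476, -4) = -1904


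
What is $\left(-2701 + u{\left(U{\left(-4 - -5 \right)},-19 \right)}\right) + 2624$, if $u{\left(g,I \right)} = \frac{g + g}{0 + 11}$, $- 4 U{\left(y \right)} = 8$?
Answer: $- \frac{851}{11} \approx -77.364$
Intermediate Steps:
$U{\left(y \right)} = -2$ ($U{\left(y \right)} = \left(- \frac{1}{4}\right) 8 = -2$)
$u{\left(g,I \right)} = \frac{2 g}{11}$
$\left(-2701 + u{\left(U{\left(-4 - -5 \right)},-19 \right)}\right) + 2624 = \left(-2701 + \frac{2}{11} \left(-2\right)\right) + 2624 = \left(-2701 - \frac{4}{11}\right) + 2624 = - \frac{29715}{11} + 2624 = - \frac{851}{11}$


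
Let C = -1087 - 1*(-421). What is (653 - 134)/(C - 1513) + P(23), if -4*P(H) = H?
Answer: -52193/8716 ≈ -5.9882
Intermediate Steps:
P(H) = -H/4
C = -666 (C = -1087 + 421 = -666)
(653 - 134)/(C - 1513) + P(23) = (653 - 134)/(-666 - 1513) - ¼*23 = 519/(-2179) - 23/4 = 519*(-1/2179) - 23/4 = -519/2179 - 23/4 = -52193/8716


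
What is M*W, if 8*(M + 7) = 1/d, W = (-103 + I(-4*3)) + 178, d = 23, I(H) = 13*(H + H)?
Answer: 305019/184 ≈ 1657.7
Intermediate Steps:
I(H) = 26*H (I(H) = 13*(2*H) = 26*H)
W = -237 (W = (-103 + 26*(-4*3)) + 178 = (-103 + 26*(-12)) + 178 = (-103 - 312) + 178 = -415 + 178 = -237)
M = -1287/184 (M = -7 + (⅛)/23 = -7 + (⅛)*(1/23) = -7 + 1/184 = -1287/184 ≈ -6.9946)
M*W = -1287/184*(-237) = 305019/184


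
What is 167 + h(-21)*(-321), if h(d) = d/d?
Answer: -154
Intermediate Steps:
h(d) = 1
167 + h(-21)*(-321) = 167 + 1*(-321) = 167 - 321 = -154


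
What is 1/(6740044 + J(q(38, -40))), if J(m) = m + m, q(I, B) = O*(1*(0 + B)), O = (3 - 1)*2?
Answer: 1/6739724 ≈ 1.4837e-7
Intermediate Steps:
O = 4 (O = 2*2 = 4)
q(I, B) = 4*B (q(I, B) = 4*(1*(0 + B)) = 4*(1*B) = 4*B)
J(m) = 2*m
1/(6740044 + J(q(38, -40))) = 1/(6740044 + 2*(4*(-40))) = 1/(6740044 + 2*(-160)) = 1/(6740044 - 320) = 1/6739724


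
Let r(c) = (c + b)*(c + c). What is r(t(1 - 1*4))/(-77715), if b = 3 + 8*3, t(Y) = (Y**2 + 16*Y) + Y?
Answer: -28/1727 ≈ -0.016213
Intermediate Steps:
t(Y) = Y**2 + 17*Y
b = 27 (b = 3 + 24 = 27)
r(c) = 2*c*(27 + c) (r(c) = (c + 27)*(c + c) = (27 + c)*(2*c) = 2*c*(27 + c))
r(t(1 - 1*4))/(-77715) = (2*((1 - 1*4)*(17 + (1 - 1*4)))*(27 + (1 - 1*4)*(17 + (1 - 1*4))))/(-77715) = (2*((1 - 4)*(17 + (1 - 4)))*(27 + (1 - 4)*(17 + (1 - 4))))*(-1/77715) = (2*(-3*(17 - 3))*(27 - 3*(17 - 3)))*(-1/77715) = (2*(-3*14)*(27 - 3*14))*(-1/77715) = (2*(-42)*(27 - 42))*(-1/77715) = (2*(-42)*(-15))*(-1/77715) = 1260*(-1/77715) = -28/1727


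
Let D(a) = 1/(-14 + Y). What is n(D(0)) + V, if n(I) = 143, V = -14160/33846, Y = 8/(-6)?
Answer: 804303/5641 ≈ 142.58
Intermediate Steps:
Y = -4/3 (Y = 8*(-⅙) = -4/3 ≈ -1.3333)
V = -2360/5641 (V = -14160*1/33846 = -2360/5641 ≈ -0.41837)
D(a) = -3/46 (D(a) = 1/(-14 - 4/3) = 1/(-46/3) = -3/46)
n(D(0)) + V = 143 - 2360/5641 = 804303/5641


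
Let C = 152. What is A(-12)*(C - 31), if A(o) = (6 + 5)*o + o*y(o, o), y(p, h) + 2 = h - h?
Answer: -13068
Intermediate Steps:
y(p, h) = -2 (y(p, h) = -2 + (h - h) = -2 + 0 = -2)
A(o) = 9*o (A(o) = (6 + 5)*o + o*(-2) = 11*o - 2*o = 9*o)
A(-12)*(C - 31) = (9*(-12))*(152 - 31) = -108*121 = -13068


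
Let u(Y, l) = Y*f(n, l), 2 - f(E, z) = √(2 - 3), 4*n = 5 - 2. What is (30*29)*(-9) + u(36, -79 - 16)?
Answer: -7758 - 36*I ≈ -7758.0 - 36.0*I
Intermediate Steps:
n = ¾ (n = (5 - 2)/4 = (¼)*3 = ¾ ≈ 0.75000)
f(E, z) = 2 - I (f(E, z) = 2 - √(2 - 3) = 2 - √(-1) = 2 - I)
u(Y, l) = Y*(2 - I)
(30*29)*(-9) + u(36, -79 - 16) = (30*29)*(-9) + 36*(2 - I) = 870*(-9) + (72 - 36*I) = -7830 + (72 - 36*I) = -7758 - 36*I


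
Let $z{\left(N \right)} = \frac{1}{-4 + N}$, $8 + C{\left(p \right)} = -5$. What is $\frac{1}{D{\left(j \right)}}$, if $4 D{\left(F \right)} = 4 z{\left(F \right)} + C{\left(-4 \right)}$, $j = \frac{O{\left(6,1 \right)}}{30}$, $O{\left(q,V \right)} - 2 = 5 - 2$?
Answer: $- \frac{92}{323} \approx -0.28483$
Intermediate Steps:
$C{\left(p \right)} = -13$ ($C{\left(p \right)} = -8 - 5 = -13$)
$O{\left(q,V \right)} = 5$ ($O{\left(q,V \right)} = 2 + \left(5 - 2\right) = 2 + 3 = 5$)
$j = \frac{1}{6}$ ($j = \frac{5}{30} = 5 \cdot \frac{1}{30} = \frac{1}{6} \approx 0.16667$)
$D{\left(F \right)} = - \frac{13}{4} + \frac{1}{-4 + F}$ ($D{\left(F \right)} = \frac{\frac{4}{-4 + F} - 13}{4} = \frac{-13 + \frac{4}{-4 + F}}{4} = - \frac{13}{4} + \frac{1}{-4 + F}$)
$\frac{1}{D{\left(j \right)}} = \frac{1}{\frac{1}{4} \frac{1}{-4 + \frac{1}{6}} \left(56 - \frac{13}{6}\right)} = \frac{1}{\frac{1}{4} \frac{1}{- \frac{23}{6}} \left(56 - \frac{13}{6}\right)} = \frac{1}{\frac{1}{4} \left(- \frac{6}{23}\right) \frac{323}{6}} = \frac{1}{- \frac{323}{92}} = - \frac{92}{323}$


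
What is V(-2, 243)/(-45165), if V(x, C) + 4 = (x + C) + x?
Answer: -47/9033 ≈ -0.0052031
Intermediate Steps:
V(x, C) = -4 + C + 2*x (V(x, C) = -4 + ((x + C) + x) = -4 + ((C + x) + x) = -4 + (C + 2*x) = -4 + C + 2*x)
V(-2, 243)/(-45165) = (-4 + 243 + 2*(-2))/(-45165) = (-4 + 243 - 4)*(-1/45165) = 235*(-1/45165) = -47/9033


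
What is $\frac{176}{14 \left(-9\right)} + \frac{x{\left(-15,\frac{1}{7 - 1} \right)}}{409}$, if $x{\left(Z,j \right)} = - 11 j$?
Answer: $- \frac{72215}{51534} \approx -1.4013$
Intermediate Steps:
$\frac{176}{14 \left(-9\right)} + \frac{x{\left(-15,\frac{1}{7 - 1} \right)}}{409} = \frac{176}{14 \left(-9\right)} + \frac{\left(-11\right) \frac{1}{7 - 1}}{409} = \frac{176}{-126} + - \frac{11}{6} \cdot \frac{1}{409} = 176 \left(- \frac{1}{126}\right) + \left(-11\right) \frac{1}{6} \cdot \frac{1}{409} = - \frac{88}{63} - \frac{11}{2454} = - \frac{72215}{51534}$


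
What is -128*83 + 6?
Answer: -10618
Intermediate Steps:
-128*83 + 6 = -10624 + 6 = -10618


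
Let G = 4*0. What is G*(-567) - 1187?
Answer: -1187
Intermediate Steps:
G = 0
G*(-567) - 1187 = 0*(-567) - 1187 = 0 - 1187 = -1187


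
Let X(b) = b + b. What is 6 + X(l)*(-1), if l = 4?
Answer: -2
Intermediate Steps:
X(b) = 2*b
6 + X(l)*(-1) = 6 + (2*4)*(-1) = 6 + 8*(-1) = 6 - 8 = -2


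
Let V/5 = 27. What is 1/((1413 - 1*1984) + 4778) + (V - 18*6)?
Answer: 113590/4207 ≈ 27.000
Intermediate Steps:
V = 135 (V = 5*27 = 135)
1/((1413 - 1*1984) + 4778) + (V - 18*6) = 1/((1413 - 1*1984) + 4778) + (135 - 18*6) = 1/((1413 - 1984) + 4778) + (135 - 108) = 1/(-571 + 4778) + 27 = 1/4207 + 27 = 113590/4207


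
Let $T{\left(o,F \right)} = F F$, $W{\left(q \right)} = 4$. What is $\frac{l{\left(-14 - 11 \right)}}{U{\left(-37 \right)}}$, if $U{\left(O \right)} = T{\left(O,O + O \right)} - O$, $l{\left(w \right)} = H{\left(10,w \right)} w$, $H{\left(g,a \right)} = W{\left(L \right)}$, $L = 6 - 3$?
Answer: $- \frac{100}{5513} \approx -0.018139$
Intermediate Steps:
$L = 3$
$H{\left(g,a \right)} = 4$
$T{\left(o,F \right)} = F^{2}$
$l{\left(w \right)} = 4 w$
$U{\left(O \right)} = - O + 4 O^{2}$ ($U{\left(O \right)} = \left(O + O\right)^{2} - O = \left(2 O\right)^{2} - O = 4 O^{2} - O = - O + 4 O^{2}$)
$\frac{l{\left(-14 - 11 \right)}}{U{\left(-37 \right)}} = \frac{4 \left(-14 - 11\right)}{\left(-37\right) \left(-1 + 4 \left(-37\right)\right)} = \frac{4 \left(-25\right)}{\left(-37\right) \left(-1 - 148\right)} = - \frac{100}{\left(-37\right) \left(-149\right)} = - \frac{100}{5513}$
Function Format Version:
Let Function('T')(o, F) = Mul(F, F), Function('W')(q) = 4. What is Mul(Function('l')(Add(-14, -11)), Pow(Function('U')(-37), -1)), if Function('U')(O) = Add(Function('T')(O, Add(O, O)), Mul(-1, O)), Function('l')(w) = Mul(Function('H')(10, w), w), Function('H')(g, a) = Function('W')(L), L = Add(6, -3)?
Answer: Rational(-100, 5513) ≈ -0.018139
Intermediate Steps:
L = 3
Function('H')(g, a) = 4
Function('T')(o, F) = Pow(F, 2)
Function('l')(w) = Mul(4, w)
Function('U')(O) = Add(Mul(-1, O), Mul(4, Pow(O, 2))) (Function('U')(O) = Add(Pow(Add(O, O), 2), Mul(-1, O)) = Add(Pow(Mul(2, O), 2), Mul(-1, O)) = Add(Mul(4, Pow(O, 2)), Mul(-1, O)) = Add(Mul(-1, O), Mul(4, Pow(O, 2))))
Mul(Function('l')(Add(-14, -11)), Pow(Function('U')(-37), -1)) = Mul(Mul(4, Add(-14, -11)), Pow(Mul(-37, Add(-1, Mul(4, -37))), -1)) = Mul(Mul(4, -25), Pow(Mul(-37, Add(-1, -148)), -1)) = Mul(-100, Pow(Mul(-37, -149), -1)) = Mul(-100, Pow(5513, -1)) = Mul(-100, Rational(1, 5513)) = Rational(-100, 5513)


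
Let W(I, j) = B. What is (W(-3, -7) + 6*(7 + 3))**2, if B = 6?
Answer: 4356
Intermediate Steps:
W(I, j) = 6
(W(-3, -7) + 6*(7 + 3))**2 = (6 + 6*(7 + 3))**2 = (6 + 6*10)**2 = (6 + 60)**2 = 66**2 = 4356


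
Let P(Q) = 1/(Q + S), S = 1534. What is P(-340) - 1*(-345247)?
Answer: 412224919/1194 ≈ 3.4525e+5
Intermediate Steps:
P(Q) = 1/(1534 + Q) (P(Q) = 1/(Q + 1534) = 1/(1534 + Q))
P(-340) - 1*(-345247) = 1/(1534 - 340) - 1*(-345247) = 1/1194 + 345247 = 412224919/1194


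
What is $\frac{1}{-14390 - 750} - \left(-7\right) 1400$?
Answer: $\frac{148371999}{15140} \approx 9800.0$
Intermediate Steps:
$\frac{1}{-14390 - 750} - \left(-7\right) 1400 = \frac{1}{-15140} - -9800 = - \frac{1}{15140} + 9800 = \frac{148371999}{15140}$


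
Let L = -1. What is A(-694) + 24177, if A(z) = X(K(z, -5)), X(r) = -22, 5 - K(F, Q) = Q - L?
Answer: 24155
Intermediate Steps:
K(F, Q) = 4 - Q (K(F, Q) = 5 - (Q - 1*(-1)) = 5 - (Q + 1) = 5 - (1 + Q) = 5 + (-1 - Q) = 4 - Q)
A(z) = -22
A(-694) + 24177 = -22 + 24177 = 24155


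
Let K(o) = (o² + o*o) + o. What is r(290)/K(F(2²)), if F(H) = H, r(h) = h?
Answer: 145/18 ≈ 8.0556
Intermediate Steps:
K(o) = o + 2*o² (K(o) = (o² + o²) + o = 2*o² + o = o + 2*o²)
r(290)/K(F(2²)) = 290/((2²*(1 + 2*2²))) = 290/((4*(1 + 2*4))) = 290/((4*(1 + 8))) = 290/((4*9)) = 290/36 = 290*(1/36) = 145/18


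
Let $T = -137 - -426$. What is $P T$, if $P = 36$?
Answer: $10404$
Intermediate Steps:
$T = 289$ ($T = -137 + 426 = 289$)
$P T = 36 \cdot 289 = 10404$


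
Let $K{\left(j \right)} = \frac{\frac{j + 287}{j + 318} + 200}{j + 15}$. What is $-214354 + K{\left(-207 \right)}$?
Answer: $- \frac{571041841}{2664} \approx -2.1436 \cdot 10^{5}$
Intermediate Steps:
$K{\left(j \right)} = \frac{200 + \frac{287 + j}{318 + j}}{15 + j}$ ($K{\left(j \right)} = \frac{\frac{287 + j}{318 + j} + 200}{15 + j} = \frac{200 + \frac{287 + j}{318 + j}}{15 + j}$)
$-214354 + K{\left(-207 \right)} = -214354 + \frac{63887 + 201 \left(-207\right)}{4770 + \left(-207\right)^{2} + 333 \left(-207\right)} = -214354 + \frac{63887 - 41607}{4770 + 42849 - 68931} = -214354 + \frac{1}{-21312} \cdot 22280 = -214354 - \frac{2785}{2664} = - \frac{571041841}{2664}$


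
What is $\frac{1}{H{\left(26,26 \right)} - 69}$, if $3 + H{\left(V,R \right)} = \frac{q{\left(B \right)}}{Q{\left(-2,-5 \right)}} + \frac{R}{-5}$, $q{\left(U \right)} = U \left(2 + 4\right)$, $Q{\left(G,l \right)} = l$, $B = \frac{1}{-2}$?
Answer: $- \frac{5}{383} \approx -0.013055$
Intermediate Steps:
$B = - \frac{1}{2} \approx -0.5$
$q{\left(U \right)} = 6 U$ ($q{\left(U \right)} = U 6 = 6 U$)
$H{\left(V,R \right)} = - \frac{12}{5} - \frac{R}{5}$ ($H{\left(V,R \right)} = -3 + \left(\frac{6 \left(- \frac{1}{2}\right)}{-5} + \frac{R}{-5}\right) = -3 + \left(\left(-3\right) \left(- \frac{1}{5}\right) + R \left(- \frac{1}{5}\right)\right) = -3 - \left(- \frac{3}{5} + \frac{R}{5}\right) = - \frac{12}{5} - \frac{R}{5}$)
$\frac{1}{H{\left(26,26 \right)} - 69} = \frac{1}{\left(- \frac{12}{5} - \frac{26}{5}\right) - 69} = \frac{1}{- \frac{38}{5} - 69} = \frac{1}{- \frac{383}{5}} = - \frac{5}{383}$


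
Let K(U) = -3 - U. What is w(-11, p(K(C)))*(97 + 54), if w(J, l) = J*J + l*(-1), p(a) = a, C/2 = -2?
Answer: 18120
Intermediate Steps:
C = -4 (C = 2*(-2) = -4)
w(J, l) = J² - l
w(-11, p(K(C)))*(97 + 54) = ((-11)² - (-3 - 1*(-4)))*(97 + 54) = (121 - (-3 + 4))*151 = (121 - 1*1)*151 = (121 - 1)*151 = 120*151 = 18120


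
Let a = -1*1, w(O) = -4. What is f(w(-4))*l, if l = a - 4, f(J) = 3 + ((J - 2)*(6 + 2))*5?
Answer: 1185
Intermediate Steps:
f(J) = -77 + 40*J (f(J) = 3 + ((-2 + J)*8)*5 = 3 + (-16 + 8*J)*5 = 3 + (-80 + 40*J) = -77 + 40*J)
a = -1
l = -5 (l = -1 - 4 = -5)
f(w(-4))*l = (-77 + 40*(-4))*(-5) = (-77 - 160)*(-5) = -237*(-5) = 1185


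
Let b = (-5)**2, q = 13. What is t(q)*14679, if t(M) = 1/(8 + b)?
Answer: 4893/11 ≈ 444.82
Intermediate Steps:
b = 25
t(M) = 1/33 (t(M) = 1/(8 + 25) = 1/33)
t(q)*14679 = (1/33)*14679 = 4893/11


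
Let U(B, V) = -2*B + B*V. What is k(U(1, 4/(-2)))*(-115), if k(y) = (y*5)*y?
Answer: -9200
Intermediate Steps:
k(y) = 5*y² (k(y) = (5*y)*y = 5*y²)
k(U(1, 4/(-2)))*(-115) = (5*(1*(-2 + 4/(-2)))²)*(-115) = (5*(1*(-2 + 4*(-½)))²)*(-115) = (5*(1*(-2 - 2))²)*(-115) = (5*(1*(-4))²)*(-115) = (5*(-4)²)*(-115) = (5*16)*(-115) = 80*(-115) = -9200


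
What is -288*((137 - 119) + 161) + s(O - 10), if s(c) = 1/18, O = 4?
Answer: -927935/18 ≈ -51552.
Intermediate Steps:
s(c) = 1/18
-288*((137 - 119) + 161) + s(O - 10) = -288*((137 - 119) + 161) + 1/18 = -288*(18 + 161) + 1/18 = -288*179 + 1/18 = -51552 + 1/18 = -927935/18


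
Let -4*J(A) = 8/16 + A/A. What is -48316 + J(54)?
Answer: -386531/8 ≈ -48316.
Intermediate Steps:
J(A) = -3/8 (J(A) = -(8/16 + A/A)/4 = -(8*(1/16) + 1)/4 = -(1/2 + 1)/4 = -1/4*3/2 = -3/8)
-48316 + J(54) = -48316 - 3/8 = -386531/8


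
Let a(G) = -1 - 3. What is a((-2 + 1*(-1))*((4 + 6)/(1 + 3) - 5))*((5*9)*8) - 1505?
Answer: -2945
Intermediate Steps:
a(G) = -4
a((-2 + 1*(-1))*((4 + 6)/(1 + 3) - 5))*((5*9)*8) - 1505 = -4*5*9*8 - 1505 = -180*8 - 1505 = -4*360 - 1505 = -1440 - 1505 = -2945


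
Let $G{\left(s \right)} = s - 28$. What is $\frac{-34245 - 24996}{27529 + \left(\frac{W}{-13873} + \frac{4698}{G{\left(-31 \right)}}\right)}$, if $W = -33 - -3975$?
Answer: $- \frac{48489173187}{22467271271} \approx -2.1582$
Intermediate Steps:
$G{\left(s \right)} = -28 + s$ ($G{\left(s \right)} = s - 28 = -28 + s$)
$W = 3942$ ($W = -33 + 3975 = 3942$)
$\frac{-34245 - 24996}{27529 + \left(\frac{W}{-13873} + \frac{4698}{G{\left(-31 \right)}}\right)} = \frac{-34245 - 24996}{27529 + \left(\frac{3942}{-13873} + \frac{4698}{-28 - 31}\right)} = - \frac{59241}{27529 + \left(3942 \left(- \frac{1}{13873}\right) + \frac{4698}{-59}\right)} = - \frac{59241}{27529 + \left(- \frac{3942}{13873} + 4698 \left(- \frac{1}{59}\right)\right)} = - \frac{59241}{27529 - \frac{65407932}{818507}} = - \frac{59241}{\frac{22467271271}{818507}} = \left(-59241\right) \frac{818507}{22467271271} = - \frac{48489173187}{22467271271}$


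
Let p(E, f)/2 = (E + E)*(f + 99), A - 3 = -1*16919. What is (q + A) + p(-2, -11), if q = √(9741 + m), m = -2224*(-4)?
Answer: -17620 + √18637 ≈ -17483.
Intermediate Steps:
A = -16916 (A = 3 - 1*16919 = 3 - 16919 = -16916)
m = 8896
p(E, f) = 4*E*(99 + f) (p(E, f) = 2*((E + E)*(f + 99)) = 2*((2*E)*(99 + f)) = 2*(2*E*(99 + f)) = 4*E*(99 + f))
q = √18637 (q = √(9741 + 8896) = √18637 ≈ 136.52)
(q + A) + p(-2, -11) = (√18637 - 16916) + 4*(-2)*(99 - 11) = (-16916 + √18637) + 4*(-2)*88 = (-16916 + √18637) - 704 = -17620 + √18637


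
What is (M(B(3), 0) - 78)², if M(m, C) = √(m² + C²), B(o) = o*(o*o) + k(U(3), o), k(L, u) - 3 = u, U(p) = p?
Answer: 2025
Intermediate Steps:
k(L, u) = 3 + u
B(o) = 3 + o + o³ (B(o) = o*(o*o) + (3 + o) = o*o² + (3 + o) = o³ + (3 + o) = 3 + o + o³)
M(m, C) = √(C² + m²)
(M(B(3), 0) - 78)² = (√(0² + (3 + 3 + 3³)²) - 78)² = (√(0 + (3 + 3 + 27)²) - 78)² = (√(0 + 33²) - 78)² = (√(0 + 1089) - 78)² = (√1089 - 78)² = (33 - 78)² = (-45)² = 2025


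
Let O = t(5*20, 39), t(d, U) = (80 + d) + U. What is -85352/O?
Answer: -85352/219 ≈ -389.74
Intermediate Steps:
t(d, U) = 80 + U + d
O = 219 (O = 80 + 39 + 5*20 = 80 + 39 + 100 = 219)
-85352/O = -85352/219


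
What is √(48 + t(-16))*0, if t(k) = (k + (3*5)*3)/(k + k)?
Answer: 0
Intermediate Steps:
t(k) = (45 + k)/(2*k) (t(k) = (k + 15*3)/((2*k)) = (k + 45)*(1/(2*k)) = (45 + k)*(1/(2*k)) = (45 + k)/(2*k))
√(48 + t(-16))*0 = √(48 + (½)*(45 - 16)/(-16))*0 = √(48 + (½)*(-1/16)*29)*0 = √(48 - 29/32)*0 = √(1507/32)*0 = (√3014/8)*0 = 0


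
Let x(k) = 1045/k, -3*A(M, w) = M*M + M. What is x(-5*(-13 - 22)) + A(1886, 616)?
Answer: -41520081/35 ≈ -1.1863e+6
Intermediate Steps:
A(M, w) = -M/3 - M²/3 (A(M, w) = -(M*M + M)/3 = -(M² + M)/3 = -(M + M²)/3 = -M/3 - M²/3)
x(-5*(-13 - 22)) + A(1886, 616) = 1045/((-5*(-13 - 22))) - ⅓*1886*(1 + 1886) = 1045/((-5*(-35))) - ⅓*1886*1887 = 1045/175 - 1186294 = 1045*(1/175) - 1186294 = 209/35 - 1186294 = -41520081/35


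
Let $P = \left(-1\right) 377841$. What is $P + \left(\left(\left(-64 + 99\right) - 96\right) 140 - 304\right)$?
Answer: $-386685$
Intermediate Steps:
$P = -377841$
$P + \left(\left(\left(-64 + 99\right) - 96\right) 140 - 304\right) = -377841 + \left(\left(\left(-64 + 99\right) - 96\right) 140 - 304\right) = -377841 + \left(\left(35 - 96\right) 140 - 304\right) = -377841 - 8844 = -386685$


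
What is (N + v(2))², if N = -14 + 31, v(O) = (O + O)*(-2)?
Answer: 81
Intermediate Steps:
v(O) = -4*O (v(O) = (2*O)*(-2) = -4*O)
N = 17
(N + v(2))² = (17 - 4*2)² = (17 - 8)² = 9² = 81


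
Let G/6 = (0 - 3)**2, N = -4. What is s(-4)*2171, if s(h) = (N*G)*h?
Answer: 1875744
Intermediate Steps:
G = 54 (G = 6*(0 - 3)**2 = 6*(-3)**2 = 6*9 = 54)
s(h) = -216*h (s(h) = (-4*54)*h = -216*h)
s(-4)*2171 = -216*(-4)*2171 = 864*2171 = 1875744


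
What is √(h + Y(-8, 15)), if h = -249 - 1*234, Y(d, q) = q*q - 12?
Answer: 3*I*√30 ≈ 16.432*I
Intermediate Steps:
Y(d, q) = -12 + q² (Y(d, q) = q² - 12 = -12 + q²)
h = -483 (h = -249 - 234 = -483)
√(h + Y(-8, 15)) = √(-483 + (-12 + 15²)) = √(-483 + (-12 + 225)) = √(-483 + 213) = √(-270) = 3*I*√30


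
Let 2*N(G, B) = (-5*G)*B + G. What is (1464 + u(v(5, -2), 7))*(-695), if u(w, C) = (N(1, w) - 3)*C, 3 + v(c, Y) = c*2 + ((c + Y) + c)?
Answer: -822880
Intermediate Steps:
N(G, B) = G/2 - 5*B*G/2 (N(G, B) = ((-5*G)*B + G)/2 = (-5*B*G + G)/2 = (G - 5*B*G)/2 = G/2 - 5*B*G/2)
v(c, Y) = -3 + Y + 4*c (v(c, Y) = -3 + (c*2 + ((c + Y) + c)) = -3 + (2*c + ((Y + c) + c)) = -3 + (2*c + (Y + 2*c)) = -3 + (Y + 4*c) = -3 + Y + 4*c)
u(w, C) = C*(-5/2 - 5*w/2) (u(w, C) = ((1/2)*1*(1 - 5*w) - 3)*C = ((1/2 - 5*w/2) - 3)*C = (-5/2 - 5*w/2)*C = C*(-5/2 - 5*w/2))
(1464 + u(v(5, -2), 7))*(-695) = (1464 - 5/2*7*(1 + (-3 - 2 + 4*5)))*(-695) = (1464 - 5/2*7*(1 + (-3 - 2 + 20)))*(-695) = (1464 - 5/2*7*(1 + 15))*(-695) = (1464 - 5/2*7*16)*(-695) = (1464 - 280)*(-695) = 1184*(-695) = -822880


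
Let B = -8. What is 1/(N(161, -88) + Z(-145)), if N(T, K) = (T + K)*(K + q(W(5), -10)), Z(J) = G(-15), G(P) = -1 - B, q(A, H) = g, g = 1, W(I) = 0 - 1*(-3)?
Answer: -1/6344 ≈ -0.00015763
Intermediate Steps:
W(I) = 3 (W(I) = 0 + 3 = 3)
q(A, H) = 1
G(P) = 7 (G(P) = -1 - 1*(-8) = -1 + 8 = 7)
Z(J) = 7
N(T, K) = (1 + K)*(K + T) (N(T, K) = (T + K)*(K + 1) = (K + T)*(1 + K) = (1 + K)*(K + T))
1/(N(161, -88) + Z(-145)) = 1/((-88 + 161 + (-88)² - 88*161) + 7) = 1/((-88 + 161 + 7744 - 14168) + 7) = 1/(-6351 + 7) = 1/(-6344) = -1/6344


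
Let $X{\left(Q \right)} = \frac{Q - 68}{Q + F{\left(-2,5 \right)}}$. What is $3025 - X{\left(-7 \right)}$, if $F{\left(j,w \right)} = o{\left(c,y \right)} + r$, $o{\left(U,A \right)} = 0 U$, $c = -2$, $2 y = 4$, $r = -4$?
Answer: $\frac{33200}{11} \approx 3018.2$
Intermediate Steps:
$y = 2$ ($y = \frac{1}{2} \cdot 4 = 2$)
$o{\left(U,A \right)} = 0$
$F{\left(j,w \right)} = -4$ ($F{\left(j,w \right)} = 0 - 4 = -4$)
$X{\left(Q \right)} = \frac{-68 + Q}{-4 + Q}$ ($X{\left(Q \right)} = \frac{Q - 68}{Q - 4} = \frac{-68 + Q}{-4 + Q}$)
$3025 - X{\left(-7 \right)} = 3025 - \frac{-68 - 7}{-4 - 7} = 3025 - \frac{1}{-11} \left(-75\right) = 3025 - \left(- \frac{1}{11}\right) \left(-75\right) = 3025 - \frac{75}{11} = \frac{33200}{11}$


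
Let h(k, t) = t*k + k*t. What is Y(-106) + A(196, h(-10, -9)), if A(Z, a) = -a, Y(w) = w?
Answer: -286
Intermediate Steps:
h(k, t) = 2*k*t (h(k, t) = k*t + k*t = 2*k*t)
Y(-106) + A(196, h(-10, -9)) = -106 - 2*(-10)*(-9) = -106 - 1*180 = -106 - 180 = -286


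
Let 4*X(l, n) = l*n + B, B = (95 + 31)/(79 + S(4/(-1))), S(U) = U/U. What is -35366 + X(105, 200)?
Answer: -4818497/160 ≈ -30116.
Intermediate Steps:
S(U) = 1
B = 63/40 (B = (95 + 31)/(79 + 1) = 126/80 = 126*(1/80) = 63/40 ≈ 1.5750)
X(l, n) = 63/160 + l*n/4 (X(l, n) = (l*n + 63/40)/4 = (63/40 + l*n)/4 = 63/160 + l*n/4)
-35366 + X(105, 200) = -35366 + (63/160 + (¼)*105*200) = -35366 + (63/160 + 5250) = -35366 + 840063/160 = -4818497/160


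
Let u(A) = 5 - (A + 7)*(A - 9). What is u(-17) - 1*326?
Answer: -581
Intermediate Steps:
u(A) = 5 - (-9 + A)*(7 + A) (u(A) = 5 - (7 + A)*(-9 + A) = 5 - (-9 + A)*(7 + A))
u(-17) - 1*326 = (68 - 1*(-17)**2 + 2*(-17)) - 1*326 = (68 - 1*289 - 34) - 326 = (68 - 289 - 34) - 326 = -255 - 326 = -581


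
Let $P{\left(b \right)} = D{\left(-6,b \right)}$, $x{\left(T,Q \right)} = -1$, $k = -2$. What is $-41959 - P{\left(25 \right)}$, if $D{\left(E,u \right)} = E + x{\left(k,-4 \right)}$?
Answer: $-41952$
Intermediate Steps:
$D{\left(E,u \right)} = -1 + E$ ($D{\left(E,u \right)} = E - 1 = -1 + E$)
$P{\left(b \right)} = -7$ ($P{\left(b \right)} = -1 - 6 = -7$)
$-41959 - P{\left(25 \right)} = -41959 - -7 = -41959 + 7 = -41952$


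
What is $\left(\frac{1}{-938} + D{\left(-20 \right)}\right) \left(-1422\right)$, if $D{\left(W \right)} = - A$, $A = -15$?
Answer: $- \frac{10003059}{469} \approx -21328.0$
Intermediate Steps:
$D{\left(W \right)} = 15$ ($D{\left(W \right)} = \left(-1\right) \left(-15\right) = 15$)
$\left(\frac{1}{-938} + D{\left(-20 \right)}\right) \left(-1422\right) = \left(\frac{1}{-938} + 15\right) \left(-1422\right) = \left(- \frac{1}{938} + 15\right) \left(-1422\right) = \frac{14069}{938} \left(-1422\right) = - \frac{10003059}{469}$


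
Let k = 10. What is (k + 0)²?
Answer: 100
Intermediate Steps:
(k + 0)² = (10 + 0)² = 10² = 100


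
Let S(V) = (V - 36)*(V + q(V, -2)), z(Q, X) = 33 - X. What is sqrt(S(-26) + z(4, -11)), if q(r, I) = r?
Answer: 2*sqrt(817) ≈ 57.166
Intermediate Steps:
S(V) = 2*V*(-36 + V) (S(V) = (V - 36)*(V + V) = (-36 + V)*(2*V) = 2*V*(-36 + V))
sqrt(S(-26) + z(4, -11)) = sqrt(2*(-26)*(-36 - 26) + (33 - 1*(-11))) = sqrt(2*(-26)*(-62) + (33 + 11)) = sqrt(3224 + 44) = sqrt(3268) = 2*sqrt(817)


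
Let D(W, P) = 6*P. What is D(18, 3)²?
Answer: 324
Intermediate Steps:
D(18, 3)² = (6*3)² = 18² = 324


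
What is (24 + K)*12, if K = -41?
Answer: -204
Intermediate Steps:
(24 + K)*12 = (24 - 41)*12 = -17*12 = -204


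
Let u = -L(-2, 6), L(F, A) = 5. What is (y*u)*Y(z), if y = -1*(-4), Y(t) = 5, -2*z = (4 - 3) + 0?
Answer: -100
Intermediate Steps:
z = -½ (z = -((4 - 3) + 0)/2 = -(1 + 0)/2 = -½*1 = -½ ≈ -0.50000)
y = 4
u = -5 (u = -1*5 = -5)
(y*u)*Y(z) = (4*(-5))*5 = -20*5 = -100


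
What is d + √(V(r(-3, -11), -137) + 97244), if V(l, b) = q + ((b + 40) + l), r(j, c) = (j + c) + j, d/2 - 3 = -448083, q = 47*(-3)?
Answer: -896160 + √96989 ≈ -8.9585e+5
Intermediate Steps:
q = -141
d = -896160 (d = 6 + 2*(-448083) = 6 - 896166 = -896160)
r(j, c) = c + 2*j (r(j, c) = (c + j) + j = c + 2*j)
V(l, b) = -101 + b + l (V(l, b) = -141 + ((b + 40) + l) = -141 + ((40 + b) + l) = -141 + (40 + b + l) = -101 + b + l)
d + √(V(r(-3, -11), -137) + 97244) = -896160 + √((-101 - 137 + (-11 + 2*(-3))) + 97244) = -896160 + √((-101 - 137 + (-11 - 6)) + 97244) = -896160 + √((-101 - 137 - 17) + 97244) = -896160 + √(-255 + 97244) = -896160 + √96989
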